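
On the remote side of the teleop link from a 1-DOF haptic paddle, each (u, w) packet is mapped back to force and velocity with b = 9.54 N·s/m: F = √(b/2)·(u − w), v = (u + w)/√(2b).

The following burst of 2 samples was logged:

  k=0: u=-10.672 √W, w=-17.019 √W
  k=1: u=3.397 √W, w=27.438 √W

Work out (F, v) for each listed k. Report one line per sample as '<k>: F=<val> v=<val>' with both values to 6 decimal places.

0: F=13.862057 v=-6.339419
1: F=-52.506337 v=7.059188

k=0: u−w=6.347000, u+w=-27.691000; √(b/2)=2.184033, √(2b)=4.368066; F=2.184033×6.347=13.862057, v=-27.691000/4.368066=-6.339419
k=1: u−w=-24.041000, u+w=30.835000; √(b/2)=2.184033, √(2b)=4.368066; F=2.184033×(-24.041)=-52.506337, v=30.835000/4.368066=7.059188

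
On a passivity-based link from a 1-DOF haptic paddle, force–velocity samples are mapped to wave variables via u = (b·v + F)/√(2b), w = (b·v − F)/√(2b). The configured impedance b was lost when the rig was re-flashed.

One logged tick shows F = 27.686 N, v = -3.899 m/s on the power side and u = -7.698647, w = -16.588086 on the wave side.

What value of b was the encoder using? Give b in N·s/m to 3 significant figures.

b = 19.4 N·s/m

u + w = -24.286733;  u + w = √(2b)·v, so √(2b) = -24.286733/(-3.899) = 6.228965.
b = (√(2b))²/2 = 38.800000/2 = 19.400000.
(Check via u − w = 2F/√(2b): u − w = 8.889439, 2F/√(2b) = 8.889439.)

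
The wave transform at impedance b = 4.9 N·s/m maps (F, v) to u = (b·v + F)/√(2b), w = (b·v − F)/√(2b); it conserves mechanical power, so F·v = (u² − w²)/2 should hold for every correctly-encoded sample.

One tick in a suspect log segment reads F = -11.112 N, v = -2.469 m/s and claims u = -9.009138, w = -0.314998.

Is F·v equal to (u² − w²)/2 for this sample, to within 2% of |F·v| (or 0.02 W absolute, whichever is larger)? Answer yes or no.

no

F·v = (-11.112)×(-2.469) = 27.435528 W.
(u² − w²)/2 = (81.164568 − 0.099224)/2 = 40.532672 W.
|Δ| = 13.097144;  2% of max(1, |F·v|) = 0.548711.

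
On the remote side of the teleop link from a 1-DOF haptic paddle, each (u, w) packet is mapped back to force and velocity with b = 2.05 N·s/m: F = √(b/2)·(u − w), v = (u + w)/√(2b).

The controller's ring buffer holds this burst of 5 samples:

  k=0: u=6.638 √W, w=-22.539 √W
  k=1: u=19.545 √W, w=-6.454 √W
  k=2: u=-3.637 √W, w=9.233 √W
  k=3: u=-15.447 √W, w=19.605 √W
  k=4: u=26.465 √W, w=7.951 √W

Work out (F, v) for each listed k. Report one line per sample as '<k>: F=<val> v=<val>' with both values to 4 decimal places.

k=0: u−w=29.1770, u+w=-15.9010; √(b/2)=1.0124, √(2b)=2.0248; F=1.0124×29.177=29.5395, v=-15.9010/2.0248=-7.8529
k=1: u−w=25.9990, u+w=13.0910; √(b/2)=1.0124, √(2b)=2.0248; F=1.0124×25.999=26.3220, v=13.0910/2.0248=6.4652
k=2: u−w=-12.8700, u+w=5.5960; √(b/2)=1.0124, √(2b)=2.0248; F=1.0124×(-12.87)=-13.0299, v=5.5960/2.0248=2.7637
k=3: u−w=-35.0520, u+w=4.1580; √(b/2)=1.0124, √(2b)=2.0248; F=1.0124×(-35.052)=-35.4874, v=4.1580/2.0248=2.0535
k=4: u−w=18.5140, u+w=34.4160; √(b/2)=1.0124, √(2b)=2.0248; F=1.0124×18.514=18.7440, v=34.4160/2.0248=16.9969

0: F=29.5395 v=-7.8529
1: F=26.3220 v=6.4652
2: F=-13.0299 v=2.7637
3: F=-35.4874 v=2.0535
4: F=18.7440 v=16.9969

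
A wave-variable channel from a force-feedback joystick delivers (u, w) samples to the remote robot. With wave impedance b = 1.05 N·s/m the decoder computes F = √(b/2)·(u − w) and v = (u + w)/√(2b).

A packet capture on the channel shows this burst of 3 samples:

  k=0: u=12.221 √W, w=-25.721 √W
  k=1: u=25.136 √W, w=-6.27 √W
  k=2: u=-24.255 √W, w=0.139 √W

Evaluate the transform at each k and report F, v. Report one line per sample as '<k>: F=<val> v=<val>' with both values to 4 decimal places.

0: F=27.4916 v=-9.3159
1: F=22.7558 v=13.0188
2: F=-17.6751 v=-16.6416

k=0: u−w=37.9420, u+w=-13.5000; √(b/2)=0.7246, √(2b)=1.4491; F=0.7246×37.942=27.4916, v=-13.5000/1.4491=-9.3159
k=1: u−w=31.4060, u+w=18.8660; √(b/2)=0.7246, √(2b)=1.4491; F=0.7246×31.406=22.7558, v=18.8660/1.4491=13.0188
k=2: u−w=-24.3940, u+w=-24.1160; √(b/2)=0.7246, √(2b)=1.4491; F=0.7246×(-24.394)=-17.6751, v=-24.1160/1.4491=-16.6416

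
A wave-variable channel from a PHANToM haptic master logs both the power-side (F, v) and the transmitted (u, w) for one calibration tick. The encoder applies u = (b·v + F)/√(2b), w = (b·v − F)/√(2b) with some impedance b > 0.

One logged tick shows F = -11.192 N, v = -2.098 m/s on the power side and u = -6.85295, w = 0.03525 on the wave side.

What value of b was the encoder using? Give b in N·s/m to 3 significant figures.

u + w = -6.8177;  u + w = √(2b)·v, so √(2b) = -6.8177/(-2.098) = 3.2496.
b = (√(2b))²/2 = 10.5600/2 = 5.2800.
(Check via u − w = 2F/√(2b): u − w = -6.8882, 2F/√(2b) = -6.8882.)

b = 5.28 N·s/m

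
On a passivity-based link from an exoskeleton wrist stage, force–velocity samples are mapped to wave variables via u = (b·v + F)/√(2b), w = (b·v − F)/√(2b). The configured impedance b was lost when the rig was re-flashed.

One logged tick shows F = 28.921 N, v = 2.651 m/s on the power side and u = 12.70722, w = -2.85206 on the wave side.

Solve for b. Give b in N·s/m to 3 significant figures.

u + w = 9.85516;  u + w = √(2b)·v, so √(2b) = 9.85516/2.651 = 3.71753.
b = (√(2b))²/2 = 13.82000/2 = 6.91000.
(Check via u − w = 2F/√(2b): u − w = 15.55928, 2F/√(2b) = 15.55927.)

b = 6.91 N·s/m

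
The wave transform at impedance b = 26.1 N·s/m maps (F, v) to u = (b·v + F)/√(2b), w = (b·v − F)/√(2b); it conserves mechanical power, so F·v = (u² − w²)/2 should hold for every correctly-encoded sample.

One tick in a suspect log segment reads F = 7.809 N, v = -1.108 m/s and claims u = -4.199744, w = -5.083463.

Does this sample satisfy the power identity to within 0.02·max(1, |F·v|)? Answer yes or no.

no

F·v = 7.809×(-1.108) = -8.652372 W.
(u² − w²)/2 = (17.637850 − 25.841596)/2 = -4.101873 W.
|Δ| = 4.550499;  2% of max(1, |F·v|) = 0.173047.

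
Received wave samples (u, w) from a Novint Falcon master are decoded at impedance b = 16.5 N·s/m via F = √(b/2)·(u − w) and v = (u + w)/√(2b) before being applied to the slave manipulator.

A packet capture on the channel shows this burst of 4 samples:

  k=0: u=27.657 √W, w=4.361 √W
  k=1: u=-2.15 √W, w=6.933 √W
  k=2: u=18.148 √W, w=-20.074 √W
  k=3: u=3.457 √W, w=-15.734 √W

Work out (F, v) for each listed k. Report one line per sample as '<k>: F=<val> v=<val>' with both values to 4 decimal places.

k=0: u−w=23.2960, u+w=32.0180; √(b/2)=2.8723, √(2b)=5.7446; F=2.8723×23.296=66.9127, v=32.0180/5.7446=5.5736
k=1: u−w=-9.0830, u+w=4.7830; √(b/2)=2.8723, √(2b)=5.7446; F=2.8723×(-9.083)=-26.0889, v=4.7830/5.7446=0.8326
k=2: u−w=38.2220, u+w=-1.9260; √(b/2)=2.8723, √(2b)=5.7446; F=2.8723×38.222=109.7843, v=-1.9260/5.7446=-0.3353
k=3: u−w=19.1910, u+w=-12.2770; √(b/2)=2.8723, √(2b)=5.7446; F=2.8723×19.191=55.1220, v=-12.2770/5.7446=-2.1372

0: F=66.9127 v=5.5736
1: F=-26.0889 v=0.8326
2: F=109.7843 v=-0.3353
3: F=55.1220 v=-2.1372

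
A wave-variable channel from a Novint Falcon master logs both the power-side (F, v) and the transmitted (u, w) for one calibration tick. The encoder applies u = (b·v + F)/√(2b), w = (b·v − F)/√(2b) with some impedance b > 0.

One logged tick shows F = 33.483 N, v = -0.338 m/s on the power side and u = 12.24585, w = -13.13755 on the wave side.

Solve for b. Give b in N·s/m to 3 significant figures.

u + w = -0.89170;  u + w = √(2b)·v, so √(2b) = -0.89170/(-0.338) = 2.63817.
b = (√(2b))²/2 = 6.95992/2 = 3.47996.
(Check via u − w = 2F/√(2b): u − w = 25.38340, 2F/√(2b) = 25.38355.)

b = 3.48 N·s/m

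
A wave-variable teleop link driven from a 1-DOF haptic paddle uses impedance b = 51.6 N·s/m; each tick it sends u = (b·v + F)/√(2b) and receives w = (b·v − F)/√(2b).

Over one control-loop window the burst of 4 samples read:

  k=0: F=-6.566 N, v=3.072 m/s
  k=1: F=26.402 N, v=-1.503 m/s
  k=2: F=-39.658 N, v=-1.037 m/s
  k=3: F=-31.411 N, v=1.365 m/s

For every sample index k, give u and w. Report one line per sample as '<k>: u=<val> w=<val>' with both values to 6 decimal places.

k=0: b·v=51.6×3.072=158.515200; √(2b)=10.158740; u=(158.515200+(-6.566))/10.158740=14.957485, w=(158.515200−(-6.566))/10.158740=16.250165
k=1: b·v=51.6×(-1.503)=-77.554800; √(2b)=10.158740; u=(-77.554800+26.402)/10.158740=-5.035349, w=(-77.554800−26.402)/10.158740=-10.233238
k=2: b·v=51.6×(-1.037)=-53.509200; √(2b)=10.158740; u=(-53.509200+(-39.658))/10.158740=-9.171137, w=(-53.509200−(-39.658))/10.158740=-1.363476
k=3: b·v=51.6×1.365=70.434000; √(2b)=10.158740; u=(70.434000+(-31.411))/10.158740=3.841323, w=(70.434000−(-31.411))/10.158740=10.025357

0: u=14.957485 w=16.250165
1: u=-5.035349 w=-10.233238
2: u=-9.171137 w=-1.363476
3: u=3.841323 w=10.025357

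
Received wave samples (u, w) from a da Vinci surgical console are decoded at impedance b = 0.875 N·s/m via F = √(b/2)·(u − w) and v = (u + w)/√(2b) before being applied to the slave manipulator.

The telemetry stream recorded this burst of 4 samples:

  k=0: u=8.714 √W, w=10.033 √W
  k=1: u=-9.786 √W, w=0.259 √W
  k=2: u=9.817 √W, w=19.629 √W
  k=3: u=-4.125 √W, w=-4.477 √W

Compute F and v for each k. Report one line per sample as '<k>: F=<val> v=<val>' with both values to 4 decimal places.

0: F=-0.8724 v=14.1714
1: F=-6.6441 v=-7.2017
2: F=-6.4900 v=22.2591
3: F=0.2328 v=-6.5025

k=0: u−w=-1.3190, u+w=18.7470; √(b/2)=0.6614, √(2b)=1.3229; F=0.6614×(-1.319)=-0.8724, v=18.7470/1.3229=14.1714
k=1: u−w=-10.0450, u+w=-9.5270; √(b/2)=0.6614, √(2b)=1.3229; F=0.6614×(-10.045)=-6.6441, v=-9.5270/1.3229=-7.2017
k=2: u−w=-9.8120, u+w=29.4460; √(b/2)=0.6614, √(2b)=1.3229; F=0.6614×(-9.812)=-6.4900, v=29.4460/1.3229=22.2591
k=3: u−w=0.3520, u+w=-8.6020; √(b/2)=0.6614, √(2b)=1.3229; F=0.6614×0.352=0.2328, v=-8.6020/1.3229=-6.5025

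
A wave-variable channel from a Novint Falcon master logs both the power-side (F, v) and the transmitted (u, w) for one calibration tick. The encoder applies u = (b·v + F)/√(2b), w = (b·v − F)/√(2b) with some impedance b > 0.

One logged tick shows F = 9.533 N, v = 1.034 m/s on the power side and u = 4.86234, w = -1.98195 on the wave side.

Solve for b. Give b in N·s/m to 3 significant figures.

b = 3.88 N·s/m

u + w = 2.8804;  u + w = √(2b)·v, so √(2b) = 2.8804/1.034 = 2.7857.
b = (√(2b))²/2 = 7.7600/2 = 3.8800.
(Check via u − w = 2F/√(2b): u − w = 6.8443, 2F/√(2b) = 6.8443.)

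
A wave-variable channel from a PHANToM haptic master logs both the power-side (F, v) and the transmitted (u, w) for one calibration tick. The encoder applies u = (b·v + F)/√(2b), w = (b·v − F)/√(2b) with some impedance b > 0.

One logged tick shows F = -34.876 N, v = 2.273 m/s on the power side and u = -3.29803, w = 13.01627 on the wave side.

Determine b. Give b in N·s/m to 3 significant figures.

u + w = 9.71824;  u + w = √(2b)·v, so √(2b) = 9.71824/2.273 = 4.27551.
b = (√(2b))²/2 = 18.28001/2 = 9.14000.
(Check via u − w = 2F/√(2b): u − w = -16.31430, 2F/√(2b) = -16.31430.)

b = 9.14 N·s/m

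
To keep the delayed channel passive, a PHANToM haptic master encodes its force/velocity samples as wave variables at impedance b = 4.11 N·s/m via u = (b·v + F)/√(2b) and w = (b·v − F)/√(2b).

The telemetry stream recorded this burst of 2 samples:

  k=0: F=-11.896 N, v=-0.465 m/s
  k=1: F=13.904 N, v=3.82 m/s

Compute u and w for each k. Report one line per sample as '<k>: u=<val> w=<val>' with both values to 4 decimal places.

0: u=-4.8158 w=3.4826
1: u=10.3257 w=0.6265

k=0: b·v=4.11×(-0.465)=-1.9112; √(2b)=2.8671; u=(-1.9112+(-11.896))/2.8671=-4.8158, w=(-1.9112−(-11.896))/2.8671=3.4826
k=1: b·v=4.11×3.82=15.7002; √(2b)=2.8671; u=(15.7002+13.904)/2.8671=10.3257, w=(15.7002−13.904)/2.8671=0.6265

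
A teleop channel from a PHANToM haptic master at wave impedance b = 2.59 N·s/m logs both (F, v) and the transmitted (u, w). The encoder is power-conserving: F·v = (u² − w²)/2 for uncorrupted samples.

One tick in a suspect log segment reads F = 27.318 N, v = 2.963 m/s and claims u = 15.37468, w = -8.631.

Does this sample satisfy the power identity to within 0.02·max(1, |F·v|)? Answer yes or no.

yes

F·v = 27.318×2.963 = 80.9432 W.
(u² − w²)/2 = (236.3808 − 74.4942)/2 = 80.9433 W.
|Δ| = 0.0001;  2% of max(1, |F·v|) = 1.6189.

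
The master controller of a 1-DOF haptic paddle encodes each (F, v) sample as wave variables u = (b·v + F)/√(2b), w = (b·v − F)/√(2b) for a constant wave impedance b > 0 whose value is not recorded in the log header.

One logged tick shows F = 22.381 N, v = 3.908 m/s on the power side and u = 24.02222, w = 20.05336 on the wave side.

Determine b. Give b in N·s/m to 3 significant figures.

b = 63.6 N·s/m

u + w = 44.07558;  u + w = √(2b)·v, so √(2b) = 44.07558/3.908 = 11.27830.
b = (√(2b))²/2 = 127.19996/2 = 63.59998.
(Check via u − w = 2F/√(2b): u − w = 3.96886, 2F/√(2b) = 3.96886.)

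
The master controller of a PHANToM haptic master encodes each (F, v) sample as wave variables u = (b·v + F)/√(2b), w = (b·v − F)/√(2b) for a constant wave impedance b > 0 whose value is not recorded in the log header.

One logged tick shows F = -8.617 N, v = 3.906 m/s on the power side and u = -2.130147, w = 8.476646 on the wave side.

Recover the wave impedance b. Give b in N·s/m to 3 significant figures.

u + w = 6.346499;  u + w = √(2b)·v, so √(2b) = 6.346499/3.906 = 1.624808.
b = (√(2b))²/2 = 2.640000/2 = 1.320000.
(Check via u − w = 2F/√(2b): u − w = -10.606793, 2F/√(2b) = -10.606793.)

b = 1.32 N·s/m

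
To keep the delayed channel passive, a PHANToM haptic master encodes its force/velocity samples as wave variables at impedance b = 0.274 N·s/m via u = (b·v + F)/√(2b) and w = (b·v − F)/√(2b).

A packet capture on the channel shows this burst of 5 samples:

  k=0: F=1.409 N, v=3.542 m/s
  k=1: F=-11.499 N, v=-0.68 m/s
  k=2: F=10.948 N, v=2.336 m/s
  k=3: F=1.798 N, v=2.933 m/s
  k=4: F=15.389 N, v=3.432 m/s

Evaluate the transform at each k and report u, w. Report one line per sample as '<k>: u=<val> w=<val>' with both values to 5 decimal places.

0: u=3.21438 w=-0.59234
1: u=-15.78521 w=15.28183
2: u=15.65383 w=-13.92456
3: u=3.51445 w=-1.34324
4: u=22.05866 w=-19.51805

k=0: b·v=0.274×3.542=0.97051; √(2b)=0.74027; u=(0.97051+1.409)/0.74027=3.21438, w=(0.97051−1.409)/0.74027=-0.59234
k=1: b·v=0.274×(-0.68)=-0.18632; √(2b)=0.74027; u=(-0.18632+(-11.499))/0.74027=-15.78521, w=(-0.18632−(-11.499))/0.74027=15.28183
k=2: b·v=0.274×2.336=0.64006; √(2b)=0.74027; u=(0.64006+10.948)/0.74027=15.65383, w=(0.64006−10.948)/0.74027=-13.92456
k=3: b·v=0.274×2.933=0.80364; √(2b)=0.74027; u=(0.80364+1.798)/0.74027=3.51445, w=(0.80364−1.798)/0.74027=-1.34324
k=4: b·v=0.274×3.432=0.94037; √(2b)=0.74027; u=(0.94037+15.389)/0.74027=22.05866, w=(0.94037−15.389)/0.74027=-19.51805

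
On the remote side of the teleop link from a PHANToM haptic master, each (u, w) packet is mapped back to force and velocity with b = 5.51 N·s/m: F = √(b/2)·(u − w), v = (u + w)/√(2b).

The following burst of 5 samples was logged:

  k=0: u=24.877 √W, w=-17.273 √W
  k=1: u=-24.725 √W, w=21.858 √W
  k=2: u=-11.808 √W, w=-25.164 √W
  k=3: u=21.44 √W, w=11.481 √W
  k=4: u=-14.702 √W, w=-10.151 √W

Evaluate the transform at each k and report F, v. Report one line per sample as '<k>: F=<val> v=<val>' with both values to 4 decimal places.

0: F=69.9614 v=2.2906
1: F=-77.3194 v=-0.8636
2: F=22.1685 v=-11.1374
3: F=16.5301 v=9.9170
4: F=-7.5538 v=-7.4867

k=0: u−w=42.1500, u+w=7.6040; √(b/2)=1.6598, √(2b)=3.3196; F=1.6598×42.15=69.9614, v=7.6040/3.3196=2.2906
k=1: u−w=-46.5830, u+w=-2.8670; √(b/2)=1.6598, √(2b)=3.3196; F=1.6598×(-46.583)=-77.3194, v=-2.8670/3.3196=-0.8636
k=2: u−w=13.3560, u+w=-36.9720; √(b/2)=1.6598, √(2b)=3.3196; F=1.6598×13.356=22.1685, v=-36.9720/3.3196=-11.1374
k=3: u−w=9.9590, u+w=32.9210; √(b/2)=1.6598, √(2b)=3.3196; F=1.6598×9.959=16.5301, v=32.9210/3.3196=9.9170
k=4: u−w=-4.5510, u+w=-24.8530; √(b/2)=1.6598, √(2b)=3.3196; F=1.6598×(-4.551)=-7.5538, v=-24.8530/3.3196=-7.4867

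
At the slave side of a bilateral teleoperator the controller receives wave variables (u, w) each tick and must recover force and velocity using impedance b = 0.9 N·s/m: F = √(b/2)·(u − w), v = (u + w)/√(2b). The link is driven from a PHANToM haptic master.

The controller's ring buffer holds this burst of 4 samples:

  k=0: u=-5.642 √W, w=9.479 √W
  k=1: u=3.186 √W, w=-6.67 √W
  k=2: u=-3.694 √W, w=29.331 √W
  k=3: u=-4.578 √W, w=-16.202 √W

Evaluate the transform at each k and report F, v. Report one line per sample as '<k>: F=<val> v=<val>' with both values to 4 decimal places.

k=0: u−w=-15.1210, u+w=3.8370; √(b/2)=0.6708, √(2b)=1.3416; F=0.6708×(-15.121)=-10.1435, v=3.8370/1.3416=2.8599
k=1: u−w=9.8560, u+w=-3.4840; √(b/2)=0.6708, √(2b)=1.3416; F=0.6708×9.856=6.6116, v=-3.4840/1.3416=-2.5968
k=2: u−w=-33.0250, u+w=25.6370; √(b/2)=0.6708, √(2b)=1.3416; F=0.6708×(-33.025)=-22.1538, v=25.6370/1.3416=19.1087
k=3: u−w=11.6240, u+w=-20.7800; √(b/2)=0.6708, √(2b)=1.3416; F=0.6708×11.624=7.7976, v=-20.7800/1.3416=-15.4885

0: F=-10.1435 v=2.8599
1: F=6.6116 v=-2.5968
2: F=-22.1538 v=19.1087
3: F=7.7976 v=-15.4885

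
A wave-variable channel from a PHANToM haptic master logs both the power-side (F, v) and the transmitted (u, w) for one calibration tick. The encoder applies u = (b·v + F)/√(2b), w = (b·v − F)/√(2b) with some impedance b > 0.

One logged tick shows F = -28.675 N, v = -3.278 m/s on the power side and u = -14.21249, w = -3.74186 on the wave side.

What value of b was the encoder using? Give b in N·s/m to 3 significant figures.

b = 15 N·s/m

u + w = -17.9544;  u + w = √(2b)·v, so √(2b) = -17.9544/(-3.278) = 5.4772.
b = (√(2b))²/2 = 30.0000/2 = 15.0000.
(Check via u − w = 2F/√(2b): u − w = -10.4706, 2F/√(2b) = -10.4706.)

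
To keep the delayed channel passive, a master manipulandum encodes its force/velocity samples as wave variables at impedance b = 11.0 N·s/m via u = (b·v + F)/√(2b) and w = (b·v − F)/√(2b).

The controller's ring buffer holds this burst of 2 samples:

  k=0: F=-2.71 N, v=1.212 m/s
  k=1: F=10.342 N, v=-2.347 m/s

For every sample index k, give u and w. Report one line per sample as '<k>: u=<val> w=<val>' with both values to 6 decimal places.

k=0: b·v=11.0×1.212=13.332000; √(2b)=4.690416; u=(13.332000+(-2.71))/4.690416=2.264618, w=(13.332000−(-2.71))/4.690416=3.420166
k=1: b·v=11.0×(-2.347)=-25.817000; √(2b)=4.690416; u=(-25.817000+10.342)/4.690416=-3.299281, w=(-25.817000−10.342)/4.690416=-7.709125

0: u=2.264618 w=3.420166
1: u=-3.299281 w=-7.709125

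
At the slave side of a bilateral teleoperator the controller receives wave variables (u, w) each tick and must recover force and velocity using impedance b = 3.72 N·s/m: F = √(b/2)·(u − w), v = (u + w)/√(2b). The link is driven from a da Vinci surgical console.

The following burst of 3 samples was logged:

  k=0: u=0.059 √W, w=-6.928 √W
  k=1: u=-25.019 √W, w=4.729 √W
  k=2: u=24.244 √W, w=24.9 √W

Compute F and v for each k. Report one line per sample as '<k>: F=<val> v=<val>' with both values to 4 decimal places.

k=0: u−w=6.9870, u+w=-6.8690; √(b/2)=1.3638, √(2b)=2.7276; F=1.3638×6.987=9.5290, v=-6.8690/2.7276=-2.5183
k=1: u−w=-29.7480, u+w=-20.2900; √(b/2)=1.3638, √(2b)=2.7276; F=1.3638×(-29.748)=-40.5709, v=-20.2900/2.7276=-7.4387
k=2: u−w=-0.6560, u+w=49.1440; √(b/2)=1.3638, √(2b)=2.7276; F=1.3638×(-0.656)=-0.8947, v=49.1440/2.7276=18.0171

0: F=9.5290 v=-2.5183
1: F=-40.5709 v=-7.4387
2: F=-0.8947 v=18.0171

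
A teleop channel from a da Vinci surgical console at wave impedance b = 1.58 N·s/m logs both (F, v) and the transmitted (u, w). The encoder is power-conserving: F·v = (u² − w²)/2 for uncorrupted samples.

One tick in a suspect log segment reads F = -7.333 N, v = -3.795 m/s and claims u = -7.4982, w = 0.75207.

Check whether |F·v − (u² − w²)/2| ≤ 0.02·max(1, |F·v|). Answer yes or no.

F·v = (-7.333)×(-3.795) = 27.8287 W.
(u² − w²)/2 = (56.2230 − 0.5656)/2 = 27.8287 W.
|Δ| = 0.0000;  2% of max(1, |F·v|) = 0.5566.

yes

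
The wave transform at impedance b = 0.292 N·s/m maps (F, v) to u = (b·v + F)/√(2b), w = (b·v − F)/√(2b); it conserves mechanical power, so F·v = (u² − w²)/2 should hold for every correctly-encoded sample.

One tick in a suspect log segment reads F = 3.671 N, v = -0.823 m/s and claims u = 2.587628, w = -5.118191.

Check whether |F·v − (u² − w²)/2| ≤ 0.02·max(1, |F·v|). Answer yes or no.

F·v = 3.671×(-0.823) = -3.021233 W.
(u² − w²)/2 = (6.695819 − 26.195879)/2 = -9.750030 W.
|Δ| = 6.728797;  2% of max(1, |F·v|) = 0.060425.

no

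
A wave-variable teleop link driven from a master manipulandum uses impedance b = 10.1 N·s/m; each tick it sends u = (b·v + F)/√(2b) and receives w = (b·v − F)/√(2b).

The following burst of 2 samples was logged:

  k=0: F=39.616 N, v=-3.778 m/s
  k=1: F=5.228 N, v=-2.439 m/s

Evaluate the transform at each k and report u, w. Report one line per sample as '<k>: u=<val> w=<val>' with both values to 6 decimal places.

0: u=0.324445 w=-17.304443
1: u=-4.317756 w=-6.644186

k=0: b·v=10.1×(-3.778)=-38.157800; √(2b)=4.494441; u=(-38.157800+39.616)/4.494441=0.324445, w=(-38.157800−39.616)/4.494441=-17.304443
k=1: b·v=10.1×(-2.439)=-24.633900; √(2b)=4.494441; u=(-24.633900+5.228)/4.494441=-4.317756, w=(-24.633900−5.228)/4.494441=-6.644186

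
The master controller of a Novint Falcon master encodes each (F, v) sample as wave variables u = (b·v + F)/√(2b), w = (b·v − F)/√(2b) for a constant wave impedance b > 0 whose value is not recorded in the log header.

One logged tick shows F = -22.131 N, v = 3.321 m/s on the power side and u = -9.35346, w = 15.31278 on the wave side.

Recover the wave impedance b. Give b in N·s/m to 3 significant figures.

b = 1.61 N·s/m

u + w = 5.95932;  u + w = √(2b)·v, so √(2b) = 5.95932/3.321 = 1.79444.
b = (√(2b))²/2 = 3.22000/2 = 1.61000.
(Check via u − w = 2F/√(2b): u − w = -24.66624, 2F/√(2b) = -24.66625.)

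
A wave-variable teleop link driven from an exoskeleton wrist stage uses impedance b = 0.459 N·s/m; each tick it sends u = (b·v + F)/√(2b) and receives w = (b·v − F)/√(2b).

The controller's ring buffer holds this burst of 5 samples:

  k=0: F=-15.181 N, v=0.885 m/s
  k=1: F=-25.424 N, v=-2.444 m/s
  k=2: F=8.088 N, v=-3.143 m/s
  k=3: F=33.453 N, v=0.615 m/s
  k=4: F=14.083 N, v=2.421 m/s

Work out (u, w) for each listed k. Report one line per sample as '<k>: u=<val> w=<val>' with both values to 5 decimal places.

0: u=-15.42055 w=16.26849
1: u=-27.70604 w=25.36438
2: u=6.93581 w=-9.94719
3: u=35.20976 w=-34.62051
4: u=15.85834 w=-13.53872

k=0: b·v=0.459×0.885=0.40622; √(2b)=0.95812; u=(0.40622+(-15.181))/0.95812=-15.42055, w=(0.40622−(-15.181))/0.95812=16.26849
k=1: b·v=0.459×(-2.444)=-1.12180; √(2b)=0.95812; u=(-1.12180+(-25.424))/0.95812=-27.70604, w=(-1.12180−(-25.424))/0.95812=25.36438
k=2: b·v=0.459×(-3.143)=-1.44264; √(2b)=0.95812; u=(-1.44264+8.088)/0.95812=6.93581, w=(-1.44264−8.088)/0.95812=-9.94719
k=3: b·v=0.459×0.615=0.28229; √(2b)=0.95812; u=(0.28229+33.453)/0.95812=35.20976, w=(0.28229−33.453)/0.95812=-34.62051
k=4: b·v=0.459×2.421=1.11124; √(2b)=0.95812; u=(1.11124+14.083)/0.95812=15.85834, w=(1.11124−14.083)/0.95812=-13.53872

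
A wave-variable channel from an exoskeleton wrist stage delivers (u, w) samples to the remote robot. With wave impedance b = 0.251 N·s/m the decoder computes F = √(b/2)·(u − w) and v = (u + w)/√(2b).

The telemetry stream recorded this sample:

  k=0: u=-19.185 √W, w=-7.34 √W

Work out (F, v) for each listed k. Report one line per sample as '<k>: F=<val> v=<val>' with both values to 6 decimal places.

k=0: u−w=-11.845000, u+w=-26.525000; √(b/2)=0.354260, √(2b)=0.708520; F=0.354260×(-11.845)=-4.196207, v=-26.525000/0.708520=-37.437215

0: F=-4.196207 v=-37.437215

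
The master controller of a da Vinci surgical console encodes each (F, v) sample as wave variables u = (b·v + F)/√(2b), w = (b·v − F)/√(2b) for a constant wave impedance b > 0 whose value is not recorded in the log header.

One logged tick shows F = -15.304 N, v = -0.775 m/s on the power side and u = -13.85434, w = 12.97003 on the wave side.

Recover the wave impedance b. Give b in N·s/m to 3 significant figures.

u + w = -0.88431;  u + w = √(2b)·v, so √(2b) = -0.88431/(-0.775) = 1.14105.
b = (√(2b))²/2 = 1.30198/2 = 0.65099.
(Check via u − w = 2F/√(2b): u − w = -26.82437, 2F/√(2b) = -26.82453.)

b = 0.651 N·s/m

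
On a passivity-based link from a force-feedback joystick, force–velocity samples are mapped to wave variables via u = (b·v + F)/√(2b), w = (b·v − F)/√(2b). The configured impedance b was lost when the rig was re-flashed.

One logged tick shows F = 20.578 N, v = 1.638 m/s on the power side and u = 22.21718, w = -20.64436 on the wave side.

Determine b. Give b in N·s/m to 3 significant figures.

b = 0.461 N·s/m

u + w = 1.5728;  u + w = √(2b)·v, so √(2b) = 1.5728/1.638 = 0.9602.
b = (√(2b))²/2 = 0.9220/2 = 0.4610.
(Check via u − w = 2F/√(2b): u − w = 42.8615, 2F/√(2b) = 42.8616.)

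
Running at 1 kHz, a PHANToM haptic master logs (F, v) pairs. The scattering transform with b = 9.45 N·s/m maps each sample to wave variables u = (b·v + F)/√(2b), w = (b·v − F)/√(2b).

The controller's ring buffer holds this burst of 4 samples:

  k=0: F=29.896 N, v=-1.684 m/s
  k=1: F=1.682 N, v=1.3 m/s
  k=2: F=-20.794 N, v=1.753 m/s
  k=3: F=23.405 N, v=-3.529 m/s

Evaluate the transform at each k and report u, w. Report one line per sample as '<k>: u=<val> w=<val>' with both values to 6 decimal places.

k=0: b·v=9.45×(-1.684)=-15.913800; √(2b)=4.347413; u=(-15.913800+29.896)/4.347413=3.216212, w=(-15.913800−29.896)/4.347413=-10.537255
k=1: b·v=9.45×1.3=12.285000; √(2b)=4.347413; u=(12.285000+1.682)/4.347413=3.212715, w=(12.285000−1.682)/4.347413=2.438922
k=2: b·v=9.45×1.753=16.565850; √(2b)=4.347413; u=(16.565850+(-20.794))/4.347413=-0.972567, w=(16.565850−(-20.794))/4.347413=8.593582
k=3: b·v=9.45×(-3.529)=-33.349050; √(2b)=4.347413; u=(-33.349050+23.405)/4.347413=-2.287349, w=(-33.349050−23.405)/4.347413=-13.054672

0: u=3.216212 w=-10.537255
1: u=3.212715 w=2.438922
2: u=-0.972567 w=8.593582
3: u=-2.287349 w=-13.054672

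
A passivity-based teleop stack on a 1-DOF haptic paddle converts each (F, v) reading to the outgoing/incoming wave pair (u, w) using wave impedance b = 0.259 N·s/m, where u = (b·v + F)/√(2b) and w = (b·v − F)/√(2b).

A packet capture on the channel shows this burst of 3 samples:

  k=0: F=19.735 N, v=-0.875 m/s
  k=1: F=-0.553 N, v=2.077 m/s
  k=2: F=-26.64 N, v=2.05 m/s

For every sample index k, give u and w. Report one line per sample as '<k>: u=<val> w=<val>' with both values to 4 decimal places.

k=0: b·v=0.259×(-0.875)=-0.2266; √(2b)=0.7197; u=(-0.2266+19.735)/0.7197=27.1054, w=(-0.2266−19.735)/0.7197=-27.7352
k=1: b·v=0.259×2.077=0.5379; √(2b)=0.7197; u=(0.5379+(-0.553))/0.7197=-0.0209, w=(0.5379−(-0.553))/0.7197=1.5158
k=2: b·v=0.259×2.05=0.5309; √(2b)=0.7197; u=(0.5309+(-26.64))/0.7197=-36.2766, w=(0.5309−(-26.64))/0.7197=37.7520

0: u=27.1054 w=-27.7352
1: u=-0.0209 w=1.5158
2: u=-36.2766 w=37.7520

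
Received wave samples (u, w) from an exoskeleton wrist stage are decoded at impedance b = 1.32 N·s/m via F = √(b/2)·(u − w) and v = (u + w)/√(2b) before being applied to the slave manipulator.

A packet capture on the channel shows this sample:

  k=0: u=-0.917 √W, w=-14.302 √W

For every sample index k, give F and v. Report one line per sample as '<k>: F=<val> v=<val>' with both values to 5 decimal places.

0: F=10.87403 v=-9.36665

k=0: u−w=13.38500, u+w=-15.21900; √(b/2)=0.81240, √(2b)=1.62481; F=0.81240×13.385=10.87403, v=-15.21900/1.62481=-9.36665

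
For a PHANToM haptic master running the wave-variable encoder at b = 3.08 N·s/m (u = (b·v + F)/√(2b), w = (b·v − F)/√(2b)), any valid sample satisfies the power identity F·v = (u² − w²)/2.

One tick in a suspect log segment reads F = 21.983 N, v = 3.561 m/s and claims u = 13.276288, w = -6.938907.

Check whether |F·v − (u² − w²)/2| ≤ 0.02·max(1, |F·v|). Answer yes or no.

F·v = 21.983×3.561 = 78.281463 W.
(u² − w²)/2 = (176.259823 − 48.148430)/2 = 64.055696 W.
|Δ| = 14.225767;  2% of max(1, |F·v|) = 1.565629.

no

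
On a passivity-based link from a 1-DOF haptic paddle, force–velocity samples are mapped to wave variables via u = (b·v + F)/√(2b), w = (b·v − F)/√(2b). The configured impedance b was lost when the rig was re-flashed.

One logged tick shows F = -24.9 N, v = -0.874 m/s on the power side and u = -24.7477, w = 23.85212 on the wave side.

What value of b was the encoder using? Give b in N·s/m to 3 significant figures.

b = 0.525 N·s/m

u + w = -0.89558;  u + w = √(2b)·v, so √(2b) = -0.89558/(-0.874) = 1.02469.
b = (√(2b))²/2 = 1.04999/2 = 0.52500.
(Check via u − w = 2F/√(2b): u − w = -48.59982, 2F/√(2b) = -48.60001.)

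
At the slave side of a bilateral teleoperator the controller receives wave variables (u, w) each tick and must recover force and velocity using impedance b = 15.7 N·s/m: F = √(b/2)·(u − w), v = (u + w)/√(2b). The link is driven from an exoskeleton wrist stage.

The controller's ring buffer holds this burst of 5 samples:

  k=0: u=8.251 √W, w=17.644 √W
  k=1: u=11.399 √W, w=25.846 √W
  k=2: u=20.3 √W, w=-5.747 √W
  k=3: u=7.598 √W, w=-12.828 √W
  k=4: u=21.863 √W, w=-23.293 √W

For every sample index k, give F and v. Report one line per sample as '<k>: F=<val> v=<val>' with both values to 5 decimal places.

k=0: u−w=-9.39300, u+w=25.89500; √(b/2)=2.80179, √(2b)=5.60357; F=2.80179×(-9.393)=-26.31717, v=25.89500/5.60357=4.62116
k=1: u−w=-14.44700, u+w=37.24500; √(b/2)=2.80179, √(2b)=5.60357; F=2.80179×(-14.447)=-40.47739, v=37.24500/5.60357=6.64666
k=2: u−w=26.04700, u+w=14.55300; √(b/2)=2.80179, √(2b)=5.60357; F=2.80179×26.047=72.97810, v=14.55300/5.60357=2.59709
k=3: u−w=20.42600, u+w=-5.23000; √(b/2)=2.80179, √(2b)=5.60357; F=2.80179×20.426=57.22926, v=-5.23000/5.60357=-0.93333
k=4: u−w=45.15600, u+w=-1.43000; √(b/2)=2.80179, √(2b)=5.60357; F=2.80179×45.156=126.51741, v=-1.43000/5.60357=-0.25519

0: F=-26.31717 v=4.62116
1: F=-40.47739 v=6.64666
2: F=72.97810 v=2.59709
3: F=57.22926 v=-0.93333
4: F=126.51741 v=-0.25519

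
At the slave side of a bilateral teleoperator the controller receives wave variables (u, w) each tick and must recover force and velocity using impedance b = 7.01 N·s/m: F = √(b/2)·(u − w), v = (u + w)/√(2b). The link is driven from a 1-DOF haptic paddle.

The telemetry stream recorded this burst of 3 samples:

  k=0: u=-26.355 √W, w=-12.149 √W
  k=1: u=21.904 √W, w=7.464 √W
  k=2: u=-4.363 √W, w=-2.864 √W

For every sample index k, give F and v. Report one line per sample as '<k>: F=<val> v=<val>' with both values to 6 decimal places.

k=0: u−w=-14.206000, u+w=-38.504000; √(b/2)=1.872165, √(2b)=3.744329; F=1.872165×(-14.206)=-26.595969, v=-38.504000/3.744329=-10.283284
k=1: u−w=14.440000, u+w=29.368000; √(b/2)=1.872165, √(2b)=3.744329; F=1.872165×14.44=27.034056, v=29.368000/3.744329=7.843328
k=2: u−w=-1.499000, u+w=-7.227000; √(b/2)=1.872165, √(2b)=3.744329; F=1.872165×(-1.499)=-2.806375, v=-7.227000/3.744329=-1.930119

0: F=-26.595969 v=-10.283284
1: F=27.034056 v=7.843328
2: F=-2.806375 v=-1.930119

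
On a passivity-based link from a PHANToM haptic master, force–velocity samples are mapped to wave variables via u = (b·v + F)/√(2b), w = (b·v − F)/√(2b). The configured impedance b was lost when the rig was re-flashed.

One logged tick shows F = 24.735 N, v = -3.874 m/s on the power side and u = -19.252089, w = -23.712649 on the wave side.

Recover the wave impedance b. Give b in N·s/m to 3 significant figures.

b = 61.5 N·s/m

u + w = -42.964738;  u + w = √(2b)·v, so √(2b) = -42.964738/(-3.874) = 11.090536.
b = (√(2b))²/2 = 122.999998/2 = 61.499999.
(Check via u − w = 2F/√(2b): u − w = 4.460560, 2F/√(2b) = 4.460560.)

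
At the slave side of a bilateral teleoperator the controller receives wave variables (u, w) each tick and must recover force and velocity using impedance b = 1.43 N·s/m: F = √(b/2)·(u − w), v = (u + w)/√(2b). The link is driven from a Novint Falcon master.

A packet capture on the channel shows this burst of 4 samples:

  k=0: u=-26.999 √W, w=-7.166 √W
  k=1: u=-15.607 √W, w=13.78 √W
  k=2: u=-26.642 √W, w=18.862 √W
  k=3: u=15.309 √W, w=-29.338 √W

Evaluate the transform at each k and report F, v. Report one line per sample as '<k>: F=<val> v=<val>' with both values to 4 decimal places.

k=0: u−w=-19.8330, u+w=-34.1650; √(b/2)=0.8456, √(2b)=1.6912; F=0.8456×(-19.833)=-16.7703, v=-34.1650/1.6912=-20.2022
k=1: u−w=-29.3870, u+w=-1.8270; √(b/2)=0.8456, √(2b)=1.6912; F=0.8456×(-29.387)=-24.8490, v=-1.8270/1.6912=-1.0803
k=2: u−w=-45.5040, u+w=-7.7800; √(b/2)=0.8456, √(2b)=1.6912; F=0.8456×(-45.504)=-38.4771, v=-7.7800/1.6912=-4.6004
k=3: u−w=44.6470, u+w=-14.0290; √(b/2)=0.8456, √(2b)=1.6912; F=0.8456×44.647=37.7525, v=-14.0290/1.6912=-8.2955

0: F=-16.7703 v=-20.2022
1: F=-24.8490 v=-1.0803
2: F=-38.4771 v=-4.6004
3: F=37.7525 v=-8.2955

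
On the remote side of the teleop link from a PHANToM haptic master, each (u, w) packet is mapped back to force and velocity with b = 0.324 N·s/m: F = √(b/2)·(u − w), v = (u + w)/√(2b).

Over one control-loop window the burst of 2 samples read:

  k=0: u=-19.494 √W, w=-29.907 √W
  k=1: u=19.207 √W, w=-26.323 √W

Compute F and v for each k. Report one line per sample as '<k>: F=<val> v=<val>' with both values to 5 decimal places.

k=0: u−w=10.41300, u+w=-49.40100; √(b/2)=0.40249, √(2b)=0.80498; F=0.40249×10.413=4.19115, v=-49.40100/0.80498=-61.36889
k=1: u−w=45.53000, u+w=-7.11600; √(b/2)=0.40249, √(2b)=0.80498; F=0.40249×45.53=18.32547, v=-7.11600/0.80498=-8.83992

0: F=4.19115 v=-61.36889
1: F=18.32547 v=-8.83992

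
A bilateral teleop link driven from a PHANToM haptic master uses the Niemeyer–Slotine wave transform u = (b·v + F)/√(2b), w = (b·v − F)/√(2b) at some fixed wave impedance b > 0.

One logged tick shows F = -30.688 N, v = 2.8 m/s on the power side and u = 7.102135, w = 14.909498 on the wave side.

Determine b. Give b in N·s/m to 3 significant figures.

u + w = 22.011633;  u + w = √(2b)·v, so √(2b) = 22.011633/2.8 = 7.861298.
b = (√(2b))²/2 = 61.799998/2 = 30.899999.
(Check via u − w = 2F/√(2b): u − w = -7.807363, 2F/√(2b) = -7.807363.)

b = 30.9 N·s/m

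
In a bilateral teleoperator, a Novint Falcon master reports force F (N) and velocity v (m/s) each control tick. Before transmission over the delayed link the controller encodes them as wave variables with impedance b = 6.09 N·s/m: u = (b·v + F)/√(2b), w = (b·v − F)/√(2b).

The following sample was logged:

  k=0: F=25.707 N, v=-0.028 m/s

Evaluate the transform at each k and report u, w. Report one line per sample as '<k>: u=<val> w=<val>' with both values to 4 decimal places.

k=0: b·v=6.09×(-0.028)=-0.1705; √(2b)=3.4900; u=(-0.1705+25.707)/3.4900=7.3171, w=(-0.1705−25.707)/3.4900=-7.4148

0: u=7.3171 w=-7.4148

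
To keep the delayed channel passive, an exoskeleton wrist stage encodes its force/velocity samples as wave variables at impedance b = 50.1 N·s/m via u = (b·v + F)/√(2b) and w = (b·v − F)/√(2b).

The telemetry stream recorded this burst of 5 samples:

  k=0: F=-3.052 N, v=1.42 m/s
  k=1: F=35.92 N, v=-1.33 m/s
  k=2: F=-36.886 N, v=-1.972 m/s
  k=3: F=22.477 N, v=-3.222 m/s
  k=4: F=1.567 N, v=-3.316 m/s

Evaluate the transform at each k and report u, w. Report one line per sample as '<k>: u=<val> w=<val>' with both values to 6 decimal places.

0: u=6.802201 w=7.411992
1: u=-3.068233 w=-10.245060
2: u=-13.554772 w=-6.184938
3: u=-13.880646 w=-18.371558
4: u=-16.440028 w=-16.753115

k=0: b·v=50.1×1.42=71.142000; √(2b)=10.009995; u=(71.142000+(-3.052))/10.009995=6.802201, w=(71.142000−(-3.052))/10.009995=7.411992
k=1: b·v=50.1×(-1.33)=-66.633000; √(2b)=10.009995; u=(-66.633000+35.92)/10.009995=-3.068233, w=(-66.633000−35.92)/10.009995=-10.245060
k=2: b·v=50.1×(-1.972)=-98.797200; √(2b)=10.009995; u=(-98.797200+(-36.886))/10.009995=-13.554772, w=(-98.797200−(-36.886))/10.009995=-6.184938
k=3: b·v=50.1×(-3.222)=-161.422200; √(2b)=10.009995; u=(-161.422200+22.477)/10.009995=-13.880646, w=(-161.422200−22.477)/10.009995=-18.371558
k=4: b·v=50.1×(-3.316)=-166.131600; √(2b)=10.009995; u=(-166.131600+1.567)/10.009995=-16.440028, w=(-166.131600−1.567)/10.009995=-16.753115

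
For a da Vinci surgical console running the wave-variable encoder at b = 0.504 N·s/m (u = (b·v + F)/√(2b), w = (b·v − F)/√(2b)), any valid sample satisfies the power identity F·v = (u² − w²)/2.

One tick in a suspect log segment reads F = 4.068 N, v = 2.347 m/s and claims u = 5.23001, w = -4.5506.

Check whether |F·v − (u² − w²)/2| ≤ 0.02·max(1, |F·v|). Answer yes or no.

no

F·v = 4.068×2.347 = 9.5476 W.
(u² − w²)/2 = (27.3530 − 20.7080)/2 = 3.3225 W.
|Δ| = 6.2251;  2% of max(1, |F·v|) = 0.1910.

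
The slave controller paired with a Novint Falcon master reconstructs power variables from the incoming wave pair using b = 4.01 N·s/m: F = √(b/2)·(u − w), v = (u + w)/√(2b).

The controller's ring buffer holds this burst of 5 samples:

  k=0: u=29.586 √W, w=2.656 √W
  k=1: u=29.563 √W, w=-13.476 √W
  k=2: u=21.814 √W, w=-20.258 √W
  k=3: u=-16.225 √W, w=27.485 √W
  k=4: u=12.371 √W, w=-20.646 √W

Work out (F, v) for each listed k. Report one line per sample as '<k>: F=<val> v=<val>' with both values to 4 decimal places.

0: F=38.1323 v=11.3850
1: F=60.9424 v=5.6805
2: F=59.5731 v=0.5494
3: F=-61.8925 v=3.9760
4: F=46.7514 v=-2.9220

k=0: u−w=26.9300, u+w=32.2420; √(b/2)=1.4160, √(2b)=2.8320; F=1.4160×26.93=38.1323, v=32.2420/2.8320=11.3850
k=1: u−w=43.0390, u+w=16.0870; √(b/2)=1.4160, √(2b)=2.8320; F=1.4160×43.039=60.9424, v=16.0870/2.8320=5.6805
k=2: u−w=42.0720, u+w=1.5560; √(b/2)=1.4160, √(2b)=2.8320; F=1.4160×42.072=59.5731, v=1.5560/2.8320=0.5494
k=3: u−w=-43.7100, u+w=11.2600; √(b/2)=1.4160, √(2b)=2.8320; F=1.4160×(-43.71)=-61.8925, v=11.2600/2.8320=3.9760
k=4: u−w=33.0170, u+w=-8.2750; √(b/2)=1.4160, √(2b)=2.8320; F=1.4160×33.017=46.7514, v=-8.2750/2.8320=-2.9220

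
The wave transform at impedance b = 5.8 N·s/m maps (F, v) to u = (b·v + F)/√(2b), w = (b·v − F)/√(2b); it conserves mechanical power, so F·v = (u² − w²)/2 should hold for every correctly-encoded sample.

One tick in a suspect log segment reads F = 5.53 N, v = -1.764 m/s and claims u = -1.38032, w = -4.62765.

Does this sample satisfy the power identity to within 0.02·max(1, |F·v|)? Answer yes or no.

F·v = 5.53×(-1.764) = -9.7549 W.
(u² − w²)/2 = (1.9053 − 21.4151)/2 = -9.7549 W.
|Δ| = 0.0000;  2% of max(1, |F·v|) = 0.1951.

yes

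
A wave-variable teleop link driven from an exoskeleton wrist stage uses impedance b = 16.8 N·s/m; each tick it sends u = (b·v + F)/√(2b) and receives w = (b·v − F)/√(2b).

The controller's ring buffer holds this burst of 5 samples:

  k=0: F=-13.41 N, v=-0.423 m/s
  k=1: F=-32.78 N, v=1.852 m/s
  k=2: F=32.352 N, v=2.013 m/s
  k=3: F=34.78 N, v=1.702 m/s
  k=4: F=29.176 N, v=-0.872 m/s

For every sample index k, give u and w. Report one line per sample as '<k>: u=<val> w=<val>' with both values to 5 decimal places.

k=0: b·v=16.8×(-0.423)=-7.10640; √(2b)=5.79655; u=(-7.10640+(-13.41))/5.79655=-3.53942, w=(-7.10640−(-13.41))/5.79655=1.08747
k=1: b·v=16.8×1.852=31.11360; √(2b)=5.79655; u=(31.11360+(-32.78))/5.79655=-0.28748, w=(31.11360−(-32.78))/5.79655=11.02269
k=2: b·v=16.8×2.013=33.81840; √(2b)=5.79655; u=(33.81840+32.352)/5.79655=11.41548, w=(33.81840−32.352)/5.79655=0.25298
k=3: b·v=16.8×1.702=28.59360; √(2b)=5.79655; u=(28.59360+34.78)/5.79655=10.93298, w=(28.59360−34.78)/5.79655=-1.06726
k=4: b·v=16.8×(-0.872)=-14.64960; √(2b)=5.79655; u=(-14.64960+29.176)/5.79655=2.50604, w=(-14.64960−29.176)/5.79655=-7.56063

0: u=-3.53942 w=1.08747
1: u=-0.28748 w=11.02269
2: u=11.41548 w=0.25298
3: u=10.93298 w=-1.06726
4: u=2.50604 w=-7.56063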